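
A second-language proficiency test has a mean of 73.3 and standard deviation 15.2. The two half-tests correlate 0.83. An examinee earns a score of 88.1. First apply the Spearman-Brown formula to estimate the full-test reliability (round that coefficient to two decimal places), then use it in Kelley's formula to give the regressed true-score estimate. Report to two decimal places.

86.77

Spearman-Brown: ρ = 2r/(1 + r) = 2(0.83)/(1 + 0.83) = 1.660/1.83 = 0.9071 → 0.91
Weight the observed score by reliability and the mean by (1 − reliability): T̂ = 0.91·88.1 + 0.09·73.3 = 80.171 + 6.597 = 86.768.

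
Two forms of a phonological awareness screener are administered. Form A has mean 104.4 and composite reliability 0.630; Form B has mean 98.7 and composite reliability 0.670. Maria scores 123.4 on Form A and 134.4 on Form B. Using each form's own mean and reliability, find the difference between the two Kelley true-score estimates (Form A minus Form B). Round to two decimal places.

-6.25

T̂_A = 0.630(123.4) + 0.370(104.4) = 116.3700
T̂_B = 0.670(134.4) + 0.330(98.7) = 122.6190
T̂_A − T̂_B = -6.2490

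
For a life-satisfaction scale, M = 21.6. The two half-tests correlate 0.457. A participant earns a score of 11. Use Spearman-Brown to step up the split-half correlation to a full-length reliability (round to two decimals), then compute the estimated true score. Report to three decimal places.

14.922

Spearman-Brown: ρ = 2r/(1 + r) = 2(0.457)/(1 + 0.457) = 0.9140/1.457 = 0.6273 → 0.63
T̂ = ρX + (1 − ρ)μ
  = 0.63 × 11 + 0.37 × 21.6
  = 6.93 + 7.992
  = 14.9220
  ≈ 14.922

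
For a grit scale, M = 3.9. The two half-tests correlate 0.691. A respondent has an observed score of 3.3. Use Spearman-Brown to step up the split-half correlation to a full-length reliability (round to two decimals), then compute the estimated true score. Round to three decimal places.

Spearman-Brown: ρ = 2r/(1 + r) = 2(0.691)/(1 + 0.691) = 1.3820/1.691 = 0.8173 → 0.82
T̂ = 0.82(3.3) + 0.18(3.9) = 2.706 + 0.702 = 3.4080 → 3.408

3.408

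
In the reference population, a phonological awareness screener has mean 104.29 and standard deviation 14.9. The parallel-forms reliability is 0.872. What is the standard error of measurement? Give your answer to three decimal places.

5.331

SEM = SD · √(1 − ρ) = 14.9 × √0.128 = 14.9 × 0.3578 = 5.3308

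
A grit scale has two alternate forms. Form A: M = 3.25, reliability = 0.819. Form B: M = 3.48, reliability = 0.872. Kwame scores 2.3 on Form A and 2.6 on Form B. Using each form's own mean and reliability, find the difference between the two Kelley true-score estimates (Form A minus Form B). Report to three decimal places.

-0.241

T̂_A = 0.819(2.3) + 0.181(3.25) = 2.47195
T̂_B = 0.872(2.6) + 0.128(3.48) = 2.71264
T̂_A − T̂_B = -0.24069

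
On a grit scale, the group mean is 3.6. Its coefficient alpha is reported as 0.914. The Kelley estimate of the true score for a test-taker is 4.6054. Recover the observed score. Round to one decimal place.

4.7

T̂ = ρX + (1 − ρ)μ  ⇒  X = (T̂ − (1 − ρ)μ) / ρ
X = (4.6054 − 0.086 × 3.6) / 0.914 = (4.6054 − 0.3096) / 0.914 = 4.2958 / 0.914 = 4.700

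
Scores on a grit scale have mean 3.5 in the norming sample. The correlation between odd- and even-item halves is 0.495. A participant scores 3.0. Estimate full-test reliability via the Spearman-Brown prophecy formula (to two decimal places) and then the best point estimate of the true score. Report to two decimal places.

3.17

Spearman-Brown: ρ = 2r/(1 + r) = 2(0.495)/(1 + 0.495) = 0.9900/1.495 = 0.6622 → 0.66
T̂ = 0.66(3.0) + 0.34(3.5) = 1.980 + 1.190 = 3.170 → 3.17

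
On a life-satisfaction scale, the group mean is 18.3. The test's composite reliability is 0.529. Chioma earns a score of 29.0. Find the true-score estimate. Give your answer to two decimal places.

Weight the observed score by reliability and the mean by (1 − reliability): T̂ = 0.529·29.0 + 0.471·18.3 = 15.3410 + 8.6193 = 23.960.

23.96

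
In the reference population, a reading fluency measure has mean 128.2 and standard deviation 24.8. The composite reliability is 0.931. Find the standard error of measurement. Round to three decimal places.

6.514

SEM = SD · √(1 − ρ) = 24.8 × √0.069 = 24.8 × 0.2627 = 6.5144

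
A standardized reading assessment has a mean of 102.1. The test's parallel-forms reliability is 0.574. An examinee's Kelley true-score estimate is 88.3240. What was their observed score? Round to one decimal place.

T̂ = ρX + (1 − ρ)μ  ⇒  X = (T̂ − (1 − ρ)μ) / ρ
X = (88.3240 − 0.426 × 102.1) / 0.574 = (88.3240 − 43.4946) / 0.574 = 44.8294 / 0.574 = 78.100

78.1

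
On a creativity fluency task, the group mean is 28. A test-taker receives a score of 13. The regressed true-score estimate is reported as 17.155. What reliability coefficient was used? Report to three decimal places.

T̂ = ρX + (1 − ρ)μ  ⇒  T̂ − μ = ρ(X − μ)
ρ = (T̂ − μ)/(X − μ) = (17.155 − 28) / (13 − 28) = -10.845 / -15.0 = 0.72300

0.723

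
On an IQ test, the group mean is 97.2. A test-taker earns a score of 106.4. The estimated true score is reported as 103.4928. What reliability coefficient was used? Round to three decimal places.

T̂ = ρX + (1 − ρ)μ  ⇒  T̂ − μ = ρ(X − μ)
ρ = (T̂ − μ)/(X − μ) = (103.4928 − 97.2) / (106.4 − 97.2) = 6.2928 / 9.2 = 0.68400

0.684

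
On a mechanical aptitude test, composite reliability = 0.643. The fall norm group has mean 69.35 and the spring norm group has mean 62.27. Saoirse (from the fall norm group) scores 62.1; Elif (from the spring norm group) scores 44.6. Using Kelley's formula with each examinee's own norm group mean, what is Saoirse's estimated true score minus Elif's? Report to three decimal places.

T̂_Saoirse = 0.643(62.1) + 0.357(69.35) = 64.68825
T̂_Elif = 0.643(44.6) + 0.357(62.27) = 50.90819
Difference = 64.68825 − 50.90819 = 13.78006

13.780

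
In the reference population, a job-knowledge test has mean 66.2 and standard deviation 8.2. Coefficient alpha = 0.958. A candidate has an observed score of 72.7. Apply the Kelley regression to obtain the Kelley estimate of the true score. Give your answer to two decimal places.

Weight the observed score by reliability and the mean by (1 − reliability): T̂ = 0.958·72.7 + 0.042·66.2 = 69.6466 + 2.7804 = 72.427.

72.43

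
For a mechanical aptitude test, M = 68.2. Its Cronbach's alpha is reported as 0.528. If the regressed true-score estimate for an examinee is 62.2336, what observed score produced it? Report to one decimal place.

T̂ = ρX + (1 − ρ)μ  ⇒  X = (T̂ − (1 − ρ)μ) / ρ
X = (62.2336 − 0.472 × 68.2) / 0.528 = (62.2336 − 32.1904) / 0.528 = 30.0432 / 0.528 = 56.900

56.9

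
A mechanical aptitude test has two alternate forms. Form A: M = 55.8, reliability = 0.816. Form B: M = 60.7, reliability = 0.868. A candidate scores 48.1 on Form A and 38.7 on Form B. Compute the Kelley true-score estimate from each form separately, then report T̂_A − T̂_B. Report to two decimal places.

T̂_A = 0.816(48.1) + 0.184(55.8) = 49.5168
T̂_B = 0.868(38.7) + 0.132(60.7) = 41.6040
T̂_A − T̂_B = 7.9128

7.91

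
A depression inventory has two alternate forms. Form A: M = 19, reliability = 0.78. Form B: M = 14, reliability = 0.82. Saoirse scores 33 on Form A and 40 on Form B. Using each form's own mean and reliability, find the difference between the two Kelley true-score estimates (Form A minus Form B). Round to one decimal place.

T̂_A = 0.78(33) + 0.22(19) = 29.920
T̂_B = 0.82(40) + 0.18(14) = 35.320
T̂_A − T̂_B = -5.400

-5.4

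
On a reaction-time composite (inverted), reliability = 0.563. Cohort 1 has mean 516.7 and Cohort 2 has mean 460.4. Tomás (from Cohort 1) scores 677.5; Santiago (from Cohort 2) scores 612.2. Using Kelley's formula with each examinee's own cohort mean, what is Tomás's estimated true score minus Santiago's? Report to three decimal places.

61.367

T̂_Tomás = 0.563(677.5) + 0.437(516.7) = 607.23040
T̂_Santiago = 0.563(612.2) + 0.437(460.4) = 545.86340
Difference = 607.23040 − 545.86340 = 61.36700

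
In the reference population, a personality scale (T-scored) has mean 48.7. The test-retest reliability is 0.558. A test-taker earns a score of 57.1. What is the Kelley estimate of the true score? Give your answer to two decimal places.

53.39

Regress the observed score toward the mean by the unreliability: T̂ = 0.558·57.1 + 0.442·48.7 = 31.8618 + 21.5254 = 53.387.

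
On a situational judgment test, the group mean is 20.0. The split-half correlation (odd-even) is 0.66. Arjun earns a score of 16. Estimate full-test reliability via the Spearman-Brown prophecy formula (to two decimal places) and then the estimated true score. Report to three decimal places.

16.800

Spearman-Brown: ρ = 2r/(1 + r) = 2(0.66)/(1 + 0.66) = 1.320/1.66 = 0.7952 → 0.80
T̂ = 0.80(16) + 0.20(20.0) = 12.80 + 4.000 = 16.8000 → 16.800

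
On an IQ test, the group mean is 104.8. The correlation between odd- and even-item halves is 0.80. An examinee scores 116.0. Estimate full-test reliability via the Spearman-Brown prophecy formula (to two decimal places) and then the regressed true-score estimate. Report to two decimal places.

Spearman-Brown: ρ = 2r/(1 + r) = 2(0.80)/(1 + 0.80) = 1.600/1.80 = 0.8889 → 0.89
Regress the observed score toward the mean by the unreliability: T̂ = 0.89·116.0 + 0.11·104.8 = 103.240 + 11.528 = 114.768.

114.77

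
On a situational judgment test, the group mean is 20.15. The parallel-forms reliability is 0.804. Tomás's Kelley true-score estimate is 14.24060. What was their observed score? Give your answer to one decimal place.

T̂ = ρX + (1 − ρ)μ  ⇒  X = (T̂ − (1 − ρ)μ) / ρ
X = (14.24060 − 0.196 × 20.15) / 0.804 = (14.24060 − 3.94940) / 0.804 = 10.29120 / 0.804 = 12.800

12.8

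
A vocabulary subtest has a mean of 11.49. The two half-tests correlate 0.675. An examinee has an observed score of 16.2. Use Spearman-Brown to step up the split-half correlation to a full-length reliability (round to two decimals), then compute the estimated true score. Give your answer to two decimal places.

15.31

Spearman-Brown: ρ = 2r/(1 + r) = 2(0.675)/(1 + 0.675) = 1.3500/1.675 = 0.8060 → 0.81
T̂ = 0.81(16.2) + 0.19(11.49) = 13.122 + 2.1831 = 15.305 → 15.31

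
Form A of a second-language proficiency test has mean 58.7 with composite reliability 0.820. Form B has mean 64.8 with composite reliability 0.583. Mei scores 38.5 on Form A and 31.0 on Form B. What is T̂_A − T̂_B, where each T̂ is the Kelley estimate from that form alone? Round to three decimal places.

-2.959

T̂_A = 0.820(38.5) + 0.180(58.7) = 42.13600
T̂_B = 0.583(31.0) + 0.417(64.8) = 45.09460
T̂_A − T̂_B = -2.95860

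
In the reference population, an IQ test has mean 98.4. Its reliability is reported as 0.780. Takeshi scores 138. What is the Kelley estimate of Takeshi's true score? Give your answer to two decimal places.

129.29

T̂ = ρX + (1 − ρ)μ
  = 0.780 × 138 + 0.220 × 98.4
  = 107.640 + 21.6480
  = 129.288
  ≈ 129.29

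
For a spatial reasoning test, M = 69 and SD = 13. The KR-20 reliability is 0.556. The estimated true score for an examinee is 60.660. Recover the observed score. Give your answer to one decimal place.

T̂ = ρX + (1 − ρ)μ  ⇒  X = (T̂ − (1 − ρ)μ) / ρ
X = (60.660 − 0.444 × 69) / 0.556 = (60.660 − 30.636) / 0.556 = 30.024 / 0.556 = 54.000

54.0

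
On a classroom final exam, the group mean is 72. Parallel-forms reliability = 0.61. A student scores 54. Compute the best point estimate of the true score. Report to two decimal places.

T̂ = 0.61(54) + 0.39(72) = 32.94 + 28.08 = 61.020 → 61.02

61.02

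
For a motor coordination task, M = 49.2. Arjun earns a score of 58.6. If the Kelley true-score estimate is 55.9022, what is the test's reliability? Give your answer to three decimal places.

T̂ = ρX + (1 − ρ)μ  ⇒  T̂ − μ = ρ(X − μ)
ρ = (T̂ − μ)/(X − μ) = (55.9022 − 49.2) / (58.6 − 49.2) = 6.7022 / 9.4 = 0.71300

0.713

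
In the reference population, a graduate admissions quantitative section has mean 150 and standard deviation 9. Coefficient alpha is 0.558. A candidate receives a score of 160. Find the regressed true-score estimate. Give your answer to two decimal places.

155.58

Kelley's formula gives T̂ = 0.558·160 + 0.442·150 = 89.280 + 66.300 = 155.580.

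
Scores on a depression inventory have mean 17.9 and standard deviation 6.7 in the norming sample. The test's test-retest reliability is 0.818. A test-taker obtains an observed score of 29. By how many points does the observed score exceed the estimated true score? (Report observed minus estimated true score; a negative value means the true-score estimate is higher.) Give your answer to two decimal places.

2.02

T̂ = ρX + (1 − ρ)μ
  = 0.818 × 29 + 0.182 × 17.9
  = 23.722 + 3.2578
  = 26.9798
  ≈ 26.980
X − T̂ = 29 − 26.980 = 2.020 → 2.02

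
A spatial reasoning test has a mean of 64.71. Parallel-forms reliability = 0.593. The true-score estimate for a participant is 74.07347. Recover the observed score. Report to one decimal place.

T̂ = ρX + (1 − ρ)μ  ⇒  X = (T̂ − (1 − ρ)μ) / ρ
X = (74.07347 − 0.407 × 64.71) / 0.593 = (74.07347 − 26.33697) / 0.593 = 47.73650 / 0.593 = 80.500

80.5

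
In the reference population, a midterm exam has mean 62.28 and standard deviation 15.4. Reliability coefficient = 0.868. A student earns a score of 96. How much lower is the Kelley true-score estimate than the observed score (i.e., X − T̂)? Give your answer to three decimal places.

4.451

T̂ = 0.868(96) + 0.132(62.28) = 83.328 + 8.22096 = 91.54896 → 91.5490
X − T̂ = 96 − 91.5490 = 4.4510 → 4.451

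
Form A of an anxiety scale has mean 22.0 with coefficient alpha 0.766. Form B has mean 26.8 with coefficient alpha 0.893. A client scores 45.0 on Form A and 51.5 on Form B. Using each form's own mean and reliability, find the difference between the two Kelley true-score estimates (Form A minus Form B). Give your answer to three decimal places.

-9.239

T̂_A = 0.766(45.0) + 0.234(22.0) = 39.61800
T̂_B = 0.893(51.5) + 0.107(26.8) = 48.85710
T̂_A − T̂_B = -9.23910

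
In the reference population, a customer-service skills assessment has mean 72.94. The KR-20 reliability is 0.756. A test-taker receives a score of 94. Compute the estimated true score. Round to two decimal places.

88.86

T̂ = 0.756(94) + 0.244(72.94) = 71.064 + 17.79736 = 88.861 → 88.86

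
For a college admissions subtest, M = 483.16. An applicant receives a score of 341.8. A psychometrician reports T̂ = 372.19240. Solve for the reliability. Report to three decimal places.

T̂ = ρX + (1 − ρ)μ  ⇒  T̂ − μ = ρ(X − μ)
ρ = (T̂ − μ)/(X − μ) = (372.19240 − 483.16) / (341.8 − 483.16) = -110.96760 / -141.36 = 0.78500

0.785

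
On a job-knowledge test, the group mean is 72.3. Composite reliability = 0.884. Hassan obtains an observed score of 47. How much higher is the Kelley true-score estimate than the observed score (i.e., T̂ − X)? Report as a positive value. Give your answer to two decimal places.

2.93

Weight the observed score by reliability and the mean by (1 − reliability): T̂ = 0.884·47 + 0.116·72.3 = 41.548 + 8.3868 = 49.9348.
T̂ − X = 49.935 − 47 = 2.935 → 2.93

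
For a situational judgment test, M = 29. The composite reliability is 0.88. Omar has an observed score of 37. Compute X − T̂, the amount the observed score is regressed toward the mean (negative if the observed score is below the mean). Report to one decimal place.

T̂ = 0.88(37) + 0.12(29) = 32.56 + 3.48 = 36.040 → 36.04
X − T̂ = 37 − 36.04 = 0.96 → 1.0

1.0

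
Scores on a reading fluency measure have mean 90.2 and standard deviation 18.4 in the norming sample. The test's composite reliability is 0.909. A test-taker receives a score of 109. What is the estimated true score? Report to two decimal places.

T̂ = 0.909(109) + 0.091(90.2) = 99.081 + 8.2082 = 107.289 → 107.29

107.29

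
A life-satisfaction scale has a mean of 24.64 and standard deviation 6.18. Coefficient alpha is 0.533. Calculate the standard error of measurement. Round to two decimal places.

SEM = SD · √(1 − ρ) = 6.18 × √0.467 = 6.18 × 0.6834 = 4.223

4.22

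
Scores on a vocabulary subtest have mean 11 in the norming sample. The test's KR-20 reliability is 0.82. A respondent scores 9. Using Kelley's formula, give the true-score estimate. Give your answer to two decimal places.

T̂ = 0.82(9) + 0.18(11) = 7.38 + 1.98 = 9.360 → 9.36

9.36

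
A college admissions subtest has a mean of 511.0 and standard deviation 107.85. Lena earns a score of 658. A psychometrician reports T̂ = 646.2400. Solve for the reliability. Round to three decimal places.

0.920

T̂ = ρX + (1 − ρ)μ  ⇒  T̂ − μ = ρ(X − μ)
ρ = (T̂ − μ)/(X − μ) = (646.2400 − 511.0) / (658 − 511.0) = 135.2400 / 147.0 = 0.92000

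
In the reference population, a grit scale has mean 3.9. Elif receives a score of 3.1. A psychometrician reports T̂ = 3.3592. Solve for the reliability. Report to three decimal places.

T̂ = ρX + (1 − ρ)μ  ⇒  T̂ − μ = ρ(X − μ)
ρ = (T̂ − μ)/(X − μ) = (3.3592 − 3.9) / (3.1 − 3.9) = -0.5408 / -0.8 = 0.67600

0.676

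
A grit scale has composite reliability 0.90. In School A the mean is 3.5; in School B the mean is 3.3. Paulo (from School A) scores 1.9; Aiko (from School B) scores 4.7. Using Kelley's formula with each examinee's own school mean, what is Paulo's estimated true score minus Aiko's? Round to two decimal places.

T̂_Paulo = 0.90(1.9) + 0.10(3.5) = 2.0600
T̂_Aiko = 0.90(4.7) + 0.10(3.3) = 4.5600
Difference = 2.0600 − 4.5600 = -2.5000

-2.50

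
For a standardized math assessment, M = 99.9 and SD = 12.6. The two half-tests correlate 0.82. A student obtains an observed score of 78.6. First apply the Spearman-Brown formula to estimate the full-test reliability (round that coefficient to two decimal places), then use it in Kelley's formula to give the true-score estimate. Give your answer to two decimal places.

Spearman-Brown: ρ = 2r/(1 + r) = 2(0.82)/(1 + 0.82) = 1.640/1.82 = 0.9011 → 0.90
T̂ = 0.90(78.6) + 0.10(99.9) = 70.740 + 9.990 = 80.730 → 80.73

80.73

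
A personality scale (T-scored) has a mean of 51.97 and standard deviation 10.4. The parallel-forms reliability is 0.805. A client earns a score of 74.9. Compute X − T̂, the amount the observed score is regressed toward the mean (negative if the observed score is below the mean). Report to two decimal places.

4.47

Weight the observed score by reliability and the mean by (1 − reliability): T̂ = 0.805·74.9 + 0.195·51.97 = 60.2945 + 10.13415 = 70.4287.
X − T̂ = 74.9 − 70.429 = 4.471 → 4.47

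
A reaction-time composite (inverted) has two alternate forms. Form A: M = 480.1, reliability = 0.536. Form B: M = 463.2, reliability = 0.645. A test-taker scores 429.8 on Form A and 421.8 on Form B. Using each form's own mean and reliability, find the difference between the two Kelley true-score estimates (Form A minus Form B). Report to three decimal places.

16.642

T̂_A = 0.536(429.8) + 0.464(480.1) = 453.13920
T̂_B = 0.645(421.8) + 0.355(463.2) = 436.49700
T̂_A − T̂_B = 16.64220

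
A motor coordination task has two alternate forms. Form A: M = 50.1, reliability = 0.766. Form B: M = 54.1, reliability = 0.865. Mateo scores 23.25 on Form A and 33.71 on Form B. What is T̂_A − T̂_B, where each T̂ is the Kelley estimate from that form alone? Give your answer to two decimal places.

T̂_A = 0.766(23.25) + 0.234(50.1) = 29.5329
T̂_B = 0.865(33.71) + 0.135(54.1) = 36.4627
T̂_A − T̂_B = -6.9298

-6.93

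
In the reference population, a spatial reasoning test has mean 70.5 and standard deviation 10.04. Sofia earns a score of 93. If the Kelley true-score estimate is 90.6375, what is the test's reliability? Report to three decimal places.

T̂ = ρX + (1 − ρ)μ  ⇒  T̂ − μ = ρ(X − μ)
ρ = (T̂ − μ)/(X − μ) = (90.6375 − 70.5) / (93 − 70.5) = 20.1375 / 22.5 = 0.89500

0.895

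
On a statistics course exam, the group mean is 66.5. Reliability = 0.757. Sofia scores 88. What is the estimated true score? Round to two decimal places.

Regress the observed score toward the mean by the unreliability: T̂ = 0.757·88 + 0.243·66.5 = 66.616 + 16.1595 = 82.775.

82.78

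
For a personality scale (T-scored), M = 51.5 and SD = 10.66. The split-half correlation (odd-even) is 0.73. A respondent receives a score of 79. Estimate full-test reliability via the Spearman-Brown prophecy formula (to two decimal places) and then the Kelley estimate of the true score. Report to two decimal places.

74.60

Spearman-Brown: ρ = 2r/(1 + r) = 2(0.73)/(1 + 0.73) = 1.460/1.73 = 0.8439 → 0.84
T̂ = 0.84(79) + 0.16(51.5) = 66.36 + 8.240 = 74.600 → 74.60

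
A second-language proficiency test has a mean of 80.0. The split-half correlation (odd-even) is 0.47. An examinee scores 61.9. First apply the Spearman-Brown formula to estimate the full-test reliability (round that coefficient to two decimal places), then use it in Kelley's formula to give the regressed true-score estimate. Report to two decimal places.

68.42

Spearman-Brown: ρ = 2r/(1 + r) = 2(0.47)/(1 + 0.47) = 0.940/1.47 = 0.6395 → 0.64
Kelley's formula gives T̂ = 0.64·61.9 + 0.36·80.0 = 39.616 + 28.800 = 68.416.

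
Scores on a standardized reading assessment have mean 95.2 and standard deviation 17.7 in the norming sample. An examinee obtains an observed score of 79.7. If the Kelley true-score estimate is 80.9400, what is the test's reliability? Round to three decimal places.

0.920

T̂ = ρX + (1 − ρ)μ  ⇒  T̂ − μ = ρ(X − μ)
ρ = (T̂ − μ)/(X − μ) = (80.9400 − 95.2) / (79.7 − 95.2) = -14.2600 / -15.5 = 0.92000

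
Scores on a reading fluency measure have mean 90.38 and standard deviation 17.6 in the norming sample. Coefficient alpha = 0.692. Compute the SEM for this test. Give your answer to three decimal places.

SEM = SD · √(1 − ρ) = 17.6 × √0.308 = 17.6 × 0.5550 = 9.7676

9.768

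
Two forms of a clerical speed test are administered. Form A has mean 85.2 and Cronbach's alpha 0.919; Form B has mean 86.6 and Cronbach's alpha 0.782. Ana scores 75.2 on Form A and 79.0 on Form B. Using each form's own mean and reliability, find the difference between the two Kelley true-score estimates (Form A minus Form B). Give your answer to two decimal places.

T̂_A = 0.919(75.2) + 0.081(85.2) = 76.0100
T̂_B = 0.782(79.0) + 0.218(86.6) = 80.6568
T̂_A − T̂_B = -4.6468

-4.65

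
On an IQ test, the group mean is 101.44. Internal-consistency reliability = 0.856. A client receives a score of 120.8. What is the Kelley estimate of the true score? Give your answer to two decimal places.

T̂ = ρX + (1 − ρ)μ
  = 0.856 × 120.8 + 0.144 × 101.44
  = 103.4048 + 14.60736
  = 118.012
  ≈ 118.01

118.01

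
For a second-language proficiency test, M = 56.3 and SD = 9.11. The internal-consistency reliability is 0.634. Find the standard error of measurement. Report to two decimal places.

SEM = SD · √(1 − ρ) = 9.11 × √0.366 = 9.11 × 0.6050 = 5.511

5.51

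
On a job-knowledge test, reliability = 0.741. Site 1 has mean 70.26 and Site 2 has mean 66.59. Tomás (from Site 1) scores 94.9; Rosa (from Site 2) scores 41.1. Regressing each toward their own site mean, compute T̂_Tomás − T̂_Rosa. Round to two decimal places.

T̂_Tomás = 0.741(94.9) + 0.259(70.26) = 88.5182
T̂_Rosa = 0.741(41.1) + 0.259(66.59) = 47.7019
Difference = 88.5182 − 47.7019 = 40.8163

40.82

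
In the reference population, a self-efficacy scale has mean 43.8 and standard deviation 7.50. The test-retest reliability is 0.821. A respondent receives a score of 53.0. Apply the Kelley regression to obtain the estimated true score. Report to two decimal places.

T̂ = 0.821(53.0) + 0.179(43.8) = 43.5130 + 7.8402 = 51.353 → 51.35

51.35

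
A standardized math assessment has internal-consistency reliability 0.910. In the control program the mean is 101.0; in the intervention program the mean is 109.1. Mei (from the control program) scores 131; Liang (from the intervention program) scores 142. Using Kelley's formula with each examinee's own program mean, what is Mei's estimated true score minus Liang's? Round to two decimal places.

T̂_Mei = 0.910(131) + 0.090(101.0) = 128.3000
T̂_Liang = 0.910(142) + 0.090(109.1) = 139.0390
Difference = 128.3000 − 139.0390 = -10.7390

-10.74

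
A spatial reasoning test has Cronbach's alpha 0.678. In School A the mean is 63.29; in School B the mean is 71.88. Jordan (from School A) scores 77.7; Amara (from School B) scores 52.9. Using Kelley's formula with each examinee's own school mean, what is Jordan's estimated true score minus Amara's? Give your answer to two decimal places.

T̂_Jordan = 0.678(77.7) + 0.322(63.29) = 73.0600
T̂_Amara = 0.678(52.9) + 0.322(71.88) = 59.0116
Difference = 73.0600 − 59.0116 = 14.0484

14.05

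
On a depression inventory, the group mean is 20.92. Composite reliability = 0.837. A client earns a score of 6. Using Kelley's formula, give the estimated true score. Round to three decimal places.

T̂ = ρX + (1 − ρ)μ
  = 0.837 × 6 + 0.163 × 20.92
  = 5.022 + 3.40996
  = 8.4320
  ≈ 8.432

8.432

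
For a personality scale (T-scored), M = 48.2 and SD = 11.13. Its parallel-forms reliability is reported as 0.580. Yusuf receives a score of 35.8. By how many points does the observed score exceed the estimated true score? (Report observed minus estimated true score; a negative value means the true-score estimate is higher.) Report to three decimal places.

-5.208

Kelley's formula gives T̂ = 0.580·35.8 + 0.420·48.2 = 20.7640 + 20.2440 = 41.00800.
X − T̂ = 35.8 − 41.0080 = -5.2080 → -5.208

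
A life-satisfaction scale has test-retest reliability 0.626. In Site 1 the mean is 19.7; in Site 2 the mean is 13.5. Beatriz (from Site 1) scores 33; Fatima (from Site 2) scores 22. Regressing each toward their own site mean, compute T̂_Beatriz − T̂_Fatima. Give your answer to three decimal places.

T̂_Beatriz = 0.626(33) + 0.374(19.7) = 28.02580
T̂_Fatima = 0.626(22) + 0.374(13.5) = 18.82100
Difference = 28.02580 − 18.82100 = 9.20480

9.205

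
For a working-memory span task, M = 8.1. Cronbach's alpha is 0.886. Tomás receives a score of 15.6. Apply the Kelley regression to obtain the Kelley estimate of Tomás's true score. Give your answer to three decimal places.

14.745

Regress the observed score toward the mean by the unreliability: T̂ = 0.886·15.6 + 0.114·8.1 = 13.8216 + 0.9234 = 14.7450.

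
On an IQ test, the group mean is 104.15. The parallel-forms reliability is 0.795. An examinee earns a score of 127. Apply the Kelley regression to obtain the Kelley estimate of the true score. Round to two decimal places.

122.32

T̂ = ρX + (1 − ρ)μ
  = 0.795 × 127 + 0.205 × 104.15
  = 100.965 + 21.35075
  = 122.316
  ≈ 122.32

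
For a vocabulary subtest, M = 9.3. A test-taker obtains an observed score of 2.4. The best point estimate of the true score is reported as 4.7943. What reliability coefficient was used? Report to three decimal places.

T̂ = ρX + (1 − ρ)μ  ⇒  T̂ − μ = ρ(X − μ)
ρ = (T̂ − μ)/(X − μ) = (4.7943 − 9.3) / (2.4 − 9.3) = -4.5057 / -6.9 = 0.65300

0.653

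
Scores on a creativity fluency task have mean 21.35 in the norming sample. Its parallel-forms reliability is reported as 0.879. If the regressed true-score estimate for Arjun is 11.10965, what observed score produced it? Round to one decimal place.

T̂ = ρX + (1 − ρ)μ  ⇒  X = (T̂ − (1 − ρ)μ) / ρ
X = (11.10965 − 0.121 × 21.35) / 0.879 = (11.10965 − 2.58335) / 0.879 = 8.52630 / 0.879 = 9.700

9.7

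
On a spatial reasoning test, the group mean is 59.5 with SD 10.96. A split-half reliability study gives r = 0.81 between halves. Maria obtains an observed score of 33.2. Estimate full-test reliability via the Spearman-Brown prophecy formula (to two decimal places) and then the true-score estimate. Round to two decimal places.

Spearman-Brown: ρ = 2r/(1 + r) = 2(0.81)/(1 + 0.81) = 1.620/1.81 = 0.8950 → 0.90
T̂ = 0.90(33.2) + 0.10(59.5) = 29.880 + 5.950 = 35.830 → 35.83

35.83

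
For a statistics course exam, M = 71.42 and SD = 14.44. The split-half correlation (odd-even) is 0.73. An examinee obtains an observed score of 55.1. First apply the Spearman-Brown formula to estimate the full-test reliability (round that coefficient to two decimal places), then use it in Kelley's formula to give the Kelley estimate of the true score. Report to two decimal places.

Spearman-Brown: ρ = 2r/(1 + r) = 2(0.73)/(1 + 0.73) = 1.460/1.73 = 0.8439 → 0.84
T̂ = ρX + (1 − ρ)μ
  = 0.84 × 55.1 + 0.16 × 71.42
  = 46.284 + 11.4272
  = 57.711
  ≈ 57.71

57.71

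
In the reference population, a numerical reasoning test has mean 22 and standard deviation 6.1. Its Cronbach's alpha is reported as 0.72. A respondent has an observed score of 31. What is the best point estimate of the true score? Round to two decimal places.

28.48

T̂ = 0.72(31) + 0.28(22) = 22.32 + 6.16 = 28.480 → 28.48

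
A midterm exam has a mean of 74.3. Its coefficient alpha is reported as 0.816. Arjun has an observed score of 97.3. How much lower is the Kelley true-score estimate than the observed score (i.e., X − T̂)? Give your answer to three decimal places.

4.232

Weight the observed score by reliability and the mean by (1 − reliability): T̂ = 0.816·97.3 + 0.184·74.3 = 79.3968 + 13.6712 = 93.06800.
X − T̂ = 97.3 − 93.0680 = 4.2320 → 4.232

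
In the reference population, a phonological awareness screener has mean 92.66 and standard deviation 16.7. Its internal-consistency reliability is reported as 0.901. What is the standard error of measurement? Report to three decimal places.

5.255

SEM = SD · √(1 − ρ) = 16.7 × √0.099 = 16.7 × 0.3146 = 5.2545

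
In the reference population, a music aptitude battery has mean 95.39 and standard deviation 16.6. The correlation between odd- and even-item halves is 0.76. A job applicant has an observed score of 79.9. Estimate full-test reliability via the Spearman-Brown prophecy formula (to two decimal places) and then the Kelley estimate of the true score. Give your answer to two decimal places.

Spearman-Brown: ρ = 2r/(1 + r) = 2(0.76)/(1 + 0.76) = 1.520/1.76 = 0.8636 → 0.86
Kelley's formula gives T̂ = 0.86·79.9 + 0.14·95.39 = 68.714 + 13.3546 = 82.069.

82.07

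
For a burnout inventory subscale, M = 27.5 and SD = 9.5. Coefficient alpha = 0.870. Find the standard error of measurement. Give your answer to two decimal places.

SEM = SD · √(1 − ρ) = 9.5 × √0.130 = 9.5 × 0.3606 = 3.425

3.43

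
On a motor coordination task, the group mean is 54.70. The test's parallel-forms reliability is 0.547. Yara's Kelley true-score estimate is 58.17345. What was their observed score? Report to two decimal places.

T̂ = ρX + (1 − ρ)μ  ⇒  X = (T̂ − (1 − ρ)μ) / ρ
X = (58.17345 − 0.453 × 54.70) / 0.547 = (58.17345 − 24.77910) / 0.547 = 33.39435 / 0.547 = 61.0500

61.05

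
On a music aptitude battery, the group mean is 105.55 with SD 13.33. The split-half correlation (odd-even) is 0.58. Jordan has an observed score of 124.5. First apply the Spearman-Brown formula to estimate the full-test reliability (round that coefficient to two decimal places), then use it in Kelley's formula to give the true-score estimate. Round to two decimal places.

Spearman-Brown: ρ = 2r/(1 + r) = 2(0.58)/(1 + 0.58) = 1.160/1.58 = 0.7342 → 0.73
T̂ = 0.73(124.5) + 0.27(105.55) = 90.885 + 28.4985 = 119.383 → 119.38

119.38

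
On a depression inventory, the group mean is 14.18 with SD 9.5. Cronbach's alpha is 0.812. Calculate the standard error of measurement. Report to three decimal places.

SEM = SD · √(1 − ρ) = 9.5 × √0.188 = 9.5 × 0.4336 = 4.1191

4.119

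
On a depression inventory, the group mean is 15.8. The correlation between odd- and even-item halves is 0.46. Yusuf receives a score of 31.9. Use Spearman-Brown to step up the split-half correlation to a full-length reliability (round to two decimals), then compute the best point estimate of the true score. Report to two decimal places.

Spearman-Brown: ρ = 2r/(1 + r) = 2(0.46)/(1 + 0.46) = 0.920/1.46 = 0.6301 → 0.63
Kelley's formula gives T̂ = 0.63·31.9 + 0.37·15.8 = 20.097 + 5.846 = 25.943.

25.94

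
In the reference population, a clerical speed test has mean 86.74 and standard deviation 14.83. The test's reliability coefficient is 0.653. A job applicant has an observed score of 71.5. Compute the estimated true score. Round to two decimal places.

T̂ = ρX + (1 − ρ)μ
  = 0.653 × 71.5 + 0.347 × 86.74
  = 46.6895 + 30.09878
  = 76.788
  ≈ 76.79

76.79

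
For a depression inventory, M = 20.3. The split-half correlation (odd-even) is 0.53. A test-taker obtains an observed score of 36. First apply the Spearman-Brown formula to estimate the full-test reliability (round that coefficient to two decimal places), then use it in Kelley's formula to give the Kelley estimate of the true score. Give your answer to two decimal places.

31.13

Spearman-Brown: ρ = 2r/(1 + r) = 2(0.53)/(1 + 0.53) = 1.060/1.53 = 0.6928 → 0.69
Kelley's formula gives T̂ = 0.69·36 + 0.31·20.3 = 24.84 + 6.293 = 31.133.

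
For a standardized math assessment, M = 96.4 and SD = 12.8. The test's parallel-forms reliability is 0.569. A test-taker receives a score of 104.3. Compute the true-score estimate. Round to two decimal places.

100.90

T̂ = 0.569(104.3) + 0.431(96.4) = 59.3467 + 41.5484 = 100.895 → 100.90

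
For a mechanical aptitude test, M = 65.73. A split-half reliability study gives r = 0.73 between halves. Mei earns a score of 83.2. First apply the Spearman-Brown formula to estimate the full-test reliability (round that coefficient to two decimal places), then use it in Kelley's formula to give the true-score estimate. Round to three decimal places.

80.405

Spearman-Brown: ρ = 2r/(1 + r) = 2(0.73)/(1 + 0.73) = 1.460/1.73 = 0.8439 → 0.84
Weight the observed score by reliability and the mean by (1 − reliability): T̂ = 0.84·83.2 + 0.16·65.73 = 69.888 + 10.5168 = 80.4048.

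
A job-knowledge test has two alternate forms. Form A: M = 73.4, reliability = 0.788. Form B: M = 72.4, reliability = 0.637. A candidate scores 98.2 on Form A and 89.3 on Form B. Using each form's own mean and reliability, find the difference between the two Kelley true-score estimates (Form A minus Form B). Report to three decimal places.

T̂_A = 0.788(98.2) + 0.212(73.4) = 92.94240
T̂_B = 0.637(89.3) + 0.363(72.4) = 83.16530
T̂_A − T̂_B = 9.77710

9.777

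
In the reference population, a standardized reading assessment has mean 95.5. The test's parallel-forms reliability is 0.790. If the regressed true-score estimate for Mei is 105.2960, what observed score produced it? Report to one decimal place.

107.9

T̂ = ρX + (1 − ρ)μ  ⇒  X = (T̂ − (1 − ρ)μ) / ρ
X = (105.2960 − 0.210 × 95.5) / 0.790 = (105.2960 − 20.0550) / 0.790 = 85.2410 / 0.790 = 107.900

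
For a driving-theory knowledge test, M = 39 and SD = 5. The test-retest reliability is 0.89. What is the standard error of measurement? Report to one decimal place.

SEM = SD · √(1 − ρ) = 5 × √0.11 = 5 × 0.3317 = 1.658

1.7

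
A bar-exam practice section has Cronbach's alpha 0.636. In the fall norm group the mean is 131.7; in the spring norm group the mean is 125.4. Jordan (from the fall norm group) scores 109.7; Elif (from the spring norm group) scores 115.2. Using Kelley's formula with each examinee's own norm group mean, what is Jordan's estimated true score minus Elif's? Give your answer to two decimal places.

T̂_Jordan = 0.636(109.7) + 0.364(131.7) = 117.7080
T̂_Elif = 0.636(115.2) + 0.364(125.4) = 118.9128
Difference = 117.7080 − 118.9128 = -1.2048

-1.20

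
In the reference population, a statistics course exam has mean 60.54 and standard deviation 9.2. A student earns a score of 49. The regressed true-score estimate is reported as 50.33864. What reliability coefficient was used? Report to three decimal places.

0.884

T̂ = ρX + (1 − ρ)μ  ⇒  T̂ − μ = ρ(X − μ)
ρ = (T̂ − μ)/(X − μ) = (50.33864 − 60.54) / (49 − 60.54) = -10.20136 / -11.54 = 0.88400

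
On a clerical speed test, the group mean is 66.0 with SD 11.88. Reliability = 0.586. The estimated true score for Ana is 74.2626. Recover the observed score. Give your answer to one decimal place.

T̂ = ρX + (1 − ρ)μ  ⇒  X = (T̂ − (1 − ρ)μ) / ρ
X = (74.2626 − 0.414 × 66.0) / 0.586 = (74.2626 − 27.3240) / 0.586 = 46.9386 / 0.586 = 80.100

80.1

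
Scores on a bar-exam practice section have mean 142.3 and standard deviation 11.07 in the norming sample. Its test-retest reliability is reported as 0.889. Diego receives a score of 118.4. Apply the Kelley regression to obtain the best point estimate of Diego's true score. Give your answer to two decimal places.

Kelley's formula gives T̂ = 0.889·118.4 + 0.111·142.3 = 105.2576 + 15.7953 = 121.053.

121.05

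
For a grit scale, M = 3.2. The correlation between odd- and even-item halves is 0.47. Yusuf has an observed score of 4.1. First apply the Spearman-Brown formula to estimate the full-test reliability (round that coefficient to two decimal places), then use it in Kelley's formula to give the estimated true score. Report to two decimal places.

3.78

Spearman-Brown: ρ = 2r/(1 + r) = 2(0.47)/(1 + 0.47) = 0.940/1.47 = 0.6395 → 0.64
T̂ = ρX + (1 − ρ)μ
  = 0.64 × 4.1 + 0.36 × 3.2
  = 2.624 + 1.152
  = 3.776
  ≈ 3.78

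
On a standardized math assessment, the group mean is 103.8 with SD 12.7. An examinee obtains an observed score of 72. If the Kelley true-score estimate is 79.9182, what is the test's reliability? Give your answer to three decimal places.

T̂ = ρX + (1 − ρ)μ  ⇒  T̂ − μ = ρ(X − μ)
ρ = (T̂ − μ)/(X − μ) = (79.9182 − 103.8) / (72 − 103.8) = -23.8818 / -31.8 = 0.75100

0.751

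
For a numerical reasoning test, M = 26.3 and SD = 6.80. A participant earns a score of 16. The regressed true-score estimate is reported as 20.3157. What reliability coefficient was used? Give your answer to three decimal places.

T̂ = ρX + (1 − ρ)μ  ⇒  T̂ − μ = ρ(X − μ)
ρ = (T̂ − μ)/(X − μ) = (20.3157 − 26.3) / (16 − 26.3) = -5.9843 / -10.3 = 0.58100

0.581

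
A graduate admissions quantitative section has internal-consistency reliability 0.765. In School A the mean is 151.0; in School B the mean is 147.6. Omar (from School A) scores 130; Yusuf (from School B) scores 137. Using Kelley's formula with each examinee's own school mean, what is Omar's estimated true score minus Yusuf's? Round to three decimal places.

T̂_Omar = 0.765(130) + 0.235(151.0) = 134.93500
T̂_Yusuf = 0.765(137) + 0.235(147.6) = 139.49100
Difference = 134.93500 − 139.49100 = -4.55600

-4.556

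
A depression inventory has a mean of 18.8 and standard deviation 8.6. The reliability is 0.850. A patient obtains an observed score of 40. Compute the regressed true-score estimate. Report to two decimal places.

36.82

Kelley's formula gives T̂ = 0.850·40 + 0.150·18.8 = 34.000 + 2.8200 = 36.820.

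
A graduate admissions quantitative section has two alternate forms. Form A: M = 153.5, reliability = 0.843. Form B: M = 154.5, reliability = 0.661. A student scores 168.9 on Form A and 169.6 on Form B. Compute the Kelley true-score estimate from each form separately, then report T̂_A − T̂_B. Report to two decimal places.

2.00

T̂_A = 0.843(168.9) + 0.157(153.5) = 166.4822
T̂_B = 0.661(169.6) + 0.339(154.5) = 164.4811
T̂_A − T̂_B = 2.0011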